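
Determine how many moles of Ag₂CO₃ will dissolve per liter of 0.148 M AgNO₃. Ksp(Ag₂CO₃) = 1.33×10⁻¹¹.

6.07×10⁻¹⁰ M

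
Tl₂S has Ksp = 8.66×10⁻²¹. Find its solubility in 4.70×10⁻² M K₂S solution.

2.15×10⁻¹⁰ M

Tl₂S(s) ⇌ 2 Tl⁺(aq) + S²⁻(aq)
With S²⁻ already at 4.70×10⁻² M and s small, take [S²⁻] ≈ 4.70×10⁻² M and [Tl⁺] = 2s.
Ksp = [Tl⁺]^2[S²⁻] = (2s)^2(4.70×10⁻²)
(2s)^2 = 8.66×10⁻²¹ / (4.70×10⁻²) = 1.84×10⁻¹⁹
s = 2.15×10⁻¹⁰ M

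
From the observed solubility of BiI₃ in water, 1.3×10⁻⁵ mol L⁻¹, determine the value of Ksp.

Ksp = 7.7×10⁻¹⁹

BiI₃(s) ⇌ Bi³⁺(aq) + 3 I⁻(aq)
Call the molar solubility s, so that [Bi³⁺] = s and [I⁻] = 3s.
Ksp = [Bi³⁺][I⁻]^3 = s · (3s)^3 = 27s^4
Ksp = 27 × (1.3×10⁻⁵)^4 = 7.7×10⁻¹⁹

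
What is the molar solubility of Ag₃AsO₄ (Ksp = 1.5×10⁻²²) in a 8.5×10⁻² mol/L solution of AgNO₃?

2.4×10⁻¹⁹ M

Ag₃AsO₄(s) ⇌ 3 Ag⁺(aq) + AsO₄³⁻(aq)
Ag⁺ is already present at 8.5×10⁻² mol/L. If s mol/L of Ag₃AsO₄ dissolves, [AsO₄³⁻] = s while [Ag⁺] ≈ 8.5×10⁻² mol/L.
Ksp = [Ag⁺]^3[AsO₄³⁻] = (8.5×10⁻²)^3s
s = 1.5×10⁻²² / (8.5×10⁻²)^3 = 2.4×10⁻¹⁹
s = 2.4×10⁻¹⁹ mol/L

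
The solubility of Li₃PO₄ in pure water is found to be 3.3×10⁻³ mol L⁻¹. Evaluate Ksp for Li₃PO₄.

Li₃PO₄(s) ⇌ 3 Li⁺(aq) + PO₄³⁻(aq)
Call the molar solubility s, so that [Li⁺] = 3s and [PO₄³⁻] = s.
Ksp = [Li⁺]^3[PO₄³⁻] = (3s)^3 · s = 27s^4
Ksp = 27 × (3.3×10⁻³)^4 = 3.2×10⁻⁹

Ksp = 3.2×10⁻⁹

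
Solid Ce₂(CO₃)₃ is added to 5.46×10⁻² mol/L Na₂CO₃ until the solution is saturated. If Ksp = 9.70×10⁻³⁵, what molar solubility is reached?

3.86×10⁻¹⁶ M

Ce₂(CO₃)₃(s) ⇌ 2 Ce³⁺(aq) + 3 CO₃²⁻(aq)
With CO₃²⁻ already at 5.46×10⁻² mol/L and s small, take [CO₃²⁻] ≈ 5.46×10⁻² mol/L and [Ce³⁺] = 2s.
Ksp = [Ce³⁺]^2[CO₃²⁻]^3 = (2s)^2(5.46×10⁻²)^3
(2s)^2 = 9.70×10⁻³⁵ / (5.46×10⁻²)^3 = 5.96×10⁻³¹
s = 3.86×10⁻¹⁶ mol/L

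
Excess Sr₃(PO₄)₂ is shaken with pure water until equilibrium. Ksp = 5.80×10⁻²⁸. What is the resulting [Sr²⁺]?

4.20×10⁻⁶ M

Sr₃(PO₄)₂(s) ⇌ 3 Sr²⁺(aq) + 2 PO₄³⁻(aq)
With molar solubility s: [Sr²⁺] = 3s, [PO₄³⁻] = 2s.
Ksp = [Sr²⁺]^3[PO₄³⁻]^2 = (3s)^3 · (2s)^2 = 108s^5 = 5.80×10⁻²⁸
s = 1.40×10⁻⁶ M
[Sr²⁺] = 3s = 4.20×10⁻⁶ M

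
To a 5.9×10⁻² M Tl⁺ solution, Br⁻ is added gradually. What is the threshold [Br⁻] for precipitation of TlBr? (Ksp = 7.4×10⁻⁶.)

1.3×10⁻⁴ M

Precipitation of each salt begins when its ion product equals Ksp.
TlBr(s) ⇌ Tl⁺(aq) + Br⁻(aq)
Ksp = [Tl⁺][Br⁻] = [Br⁻](5.9×10⁻²)
[Br⁻] = 7.4×10⁻⁶ / (5.9×10⁻²) = 1.3×10⁻⁴
[Br⁻] = 1.3×10⁻⁴ M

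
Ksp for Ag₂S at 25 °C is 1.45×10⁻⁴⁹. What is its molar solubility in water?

Ag₂S(s) ⇌ 2 Ag⁺(aq) + S²⁻(aq)
Let s be the molar solubility. Then [Ag⁺] = 2s and [S²⁻] = s.
Ksp = [Ag⁺]^2[S²⁻] = (2s)^2 · s = 4s^3
4s^3 = 1.45×10⁻⁴⁹  ⇒  s^3 = 3.63×10⁻⁵⁰
s = (3.63×10⁻⁵⁰)^(1/3) = 3.31×10⁻¹⁷ mol/L

3.31×10⁻¹⁷ M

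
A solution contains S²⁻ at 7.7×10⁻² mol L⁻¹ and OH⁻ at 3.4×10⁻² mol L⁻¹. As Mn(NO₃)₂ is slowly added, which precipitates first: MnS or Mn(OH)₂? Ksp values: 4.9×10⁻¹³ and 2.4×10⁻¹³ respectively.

Precipitation of each salt begins when its ion product equals Ksp.
For MnS: [Mn²⁺] = (Ksp/[S²⁻]) = 6.4×10⁻¹² mol L⁻¹
For Mn(OH)₂: [Mn²⁺] = (Ksp/[OH⁻]^2) = 2.1×10⁻¹⁰ mol L⁻¹
Since MnS needs less Mn²⁺ to reach saturation, it precipitates first.

MnS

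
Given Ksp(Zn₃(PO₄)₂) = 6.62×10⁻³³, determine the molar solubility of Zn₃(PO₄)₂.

1.44×10⁻⁷ M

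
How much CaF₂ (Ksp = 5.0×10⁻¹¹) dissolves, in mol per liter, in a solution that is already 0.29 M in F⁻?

CaF₂(s) ⇌ Ca²⁺(aq) + 2 F⁻(aq)
The solution already contains F⁻ at 0.29 M. Let s be the molar solubility of CaF₂.
[F⁻] ≈ 0.29 M (common ion dominates); [Ca²⁺] = s.
Ksp = [Ca²⁺][F⁻]^2 = s(0.29)^2
s = 5.0×10⁻¹¹ / (0.29)^2 = 5.9×10⁻¹⁰
s = 5.9×10⁻¹⁰ M

5.9×10⁻¹⁰ M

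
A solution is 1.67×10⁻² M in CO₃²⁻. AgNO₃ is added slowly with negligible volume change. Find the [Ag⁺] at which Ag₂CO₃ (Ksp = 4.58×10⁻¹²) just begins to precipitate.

1.66×10⁻⁵ M

A salt starts to precipitate once the ion product Q reaches its Ksp.
Ag₂CO₃(s) ⇌ 2 Ag⁺(aq) + CO₃²⁻(aq)
Ksp = [Ag⁺]^2[CO₃²⁻] = [Ag⁺]^2(1.67×10⁻²)
[Ag⁺]^2 = 4.58×10⁻¹² / (1.67×10⁻²) = 2.74×10⁻¹⁰
[Ag⁺] = 1.66×10⁻⁵ M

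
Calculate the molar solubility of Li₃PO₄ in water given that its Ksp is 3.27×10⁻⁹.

3.32×10⁻³ M

Li₃PO₄(s) ⇌ 3 Li⁺(aq) + PO₄³⁻(aq)
Call the molar solubility s, so that [Li⁺] = 3s and [PO₄³⁻] = s.
Ksp = [Li⁺]^3[PO₄³⁻] = (3s)^3 · s = 27s^4
27s^4 = 3.27×10⁻⁹  ⇒  s^4 = 1.21×10⁻¹⁰
s = 3.32×10⁻³ mol L⁻¹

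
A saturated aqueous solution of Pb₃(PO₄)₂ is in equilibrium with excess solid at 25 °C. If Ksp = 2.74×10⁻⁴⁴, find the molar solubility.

Pb₃(PO₄)₂(s) ⇌ 3 Pb²⁺(aq) + 2 PO₄³⁻(aq)
If s mol/L of Pb₃(PO₄)₂ dissolves, [Pb²⁺] = 3s and [PO₄³⁻] = 2s.
Ksp = [Pb²⁺]^3[PO₄³⁻]^2 = (3s)^3 · (2s)^2 = 108s^5
108s^5 = 2.74×10⁻⁴⁴  ⇒  s^5 = 2.54×10⁻⁴⁶
s = 7.60×10⁻¹⁰ mol/L

7.60×10⁻¹⁰ M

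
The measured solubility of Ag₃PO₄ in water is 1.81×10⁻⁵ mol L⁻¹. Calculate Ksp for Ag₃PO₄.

Ag₃PO₄(s) ⇌ 3 Ag⁺(aq) + PO₄³⁻(aq)
Let s be the molar solubility. Then [Ag⁺] = 3s and [PO₄³⁻] = s.
Ksp = [Ag⁺]^3[PO₄³⁻] = (3s)^3 · s = 27s^4
Ksp = 27 × (1.81×10⁻⁵)^4 = 2.90×10⁻¹⁸

Ksp = 2.90×10⁻¹⁸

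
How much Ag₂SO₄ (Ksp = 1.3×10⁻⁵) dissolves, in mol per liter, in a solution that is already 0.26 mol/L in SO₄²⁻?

3.5×10⁻³ M

Ag₂SO₄(s) ⇌ 2 Ag⁺(aq) + SO₄²⁻(aq)
With SO₄²⁻ already at 0.26 mol/L and s small, take [SO₄²⁻] ≈ 0.26 mol/L and [Ag⁺] = 2s.
Ksp = [Ag⁺]^2[SO₄²⁻] = (2s)^2(0.26)
(2s)^2 = 1.3×10⁻⁵ / (0.26) = 5.0×10⁻⁵
s = 3.5×10⁻³ mol/L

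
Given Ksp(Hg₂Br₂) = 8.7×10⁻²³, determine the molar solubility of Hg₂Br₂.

Hg₂Br₂(s) ⇌ Hg₂²⁺(aq) + 2 Br⁻(aq)
For each mole of Hg₂Br₂ that dissolves per liter, [Hg₂²⁺] = s and [Br⁻] = 2s; let s denote this solubility.
Ksp = [Hg₂²⁺][Br⁻]^2 = s · (2s)^2 = 4s^3
4s^3 = 8.7×10⁻²³  ⇒  s^3 = 2.2×10⁻²³
s = 2.8×10⁻⁸ mol L⁻¹

2.8×10⁻⁸ M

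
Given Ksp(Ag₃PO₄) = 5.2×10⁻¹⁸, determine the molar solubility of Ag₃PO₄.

2.1×10⁻⁵ M

Ag₃PO₄(s) ⇌ 3 Ag⁺(aq) + PO₄³⁻(aq)
With molar solubility s: [Ag⁺] = 3s, [PO₄³⁻] = s.
Ksp = [Ag⁺]^3[PO₄³⁻] = (3s)^3 · s = 27s^4
27s^4 = 5.2×10⁻¹⁸  ⇒  s^4 = 1.9×10⁻¹⁹
Taking the 4th root, s = 2.1×10⁻⁵ M.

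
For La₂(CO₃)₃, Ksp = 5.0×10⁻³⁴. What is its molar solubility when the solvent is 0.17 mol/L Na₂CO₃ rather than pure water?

1.6×10⁻¹⁶ M

La₂(CO₃)₃(s) ⇌ 2 La³⁺(aq) + 3 CO₃²⁻(aq)
CO₃²⁻ is already present at 0.17 mol/L. If s mol/L of La₂(CO₃)₃ dissolves, [La³⁺] = 2s while [CO₃²⁻] ≈ 0.17 mol/L.
Ksp = [La³⁺]^2[CO₃²⁻]^3 = (2s)^2(0.17)^3
(2s)^2 = 5.0×10⁻³⁴ / (0.17)^3 = 1.0×10⁻³¹
s = 1.6×10⁻¹⁶ mol/L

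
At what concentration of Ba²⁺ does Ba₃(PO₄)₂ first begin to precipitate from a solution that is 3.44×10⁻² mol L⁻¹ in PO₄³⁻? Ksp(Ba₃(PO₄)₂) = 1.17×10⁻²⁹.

Precipitation of each salt begins when its ion product equals Ksp.
Ba₃(PO₄)₂(s) ⇌ 3 Ba²⁺(aq) + 2 PO₄³⁻(aq)
Ksp = [Ba²⁺]^3[PO₄³⁻]^2 = [Ba²⁺]^3(3.44×10⁻²)^2
[Ba²⁺]^3 = 1.17×10⁻²⁹ / (3.44×10⁻²)^2 = 9.89×10⁻²⁷
[Ba²⁺] = 2.15×10⁻⁹ mol L⁻¹

2.15×10⁻⁹ M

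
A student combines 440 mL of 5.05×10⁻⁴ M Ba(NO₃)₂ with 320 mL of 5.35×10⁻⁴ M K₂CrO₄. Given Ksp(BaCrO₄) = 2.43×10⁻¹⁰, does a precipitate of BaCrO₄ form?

Total volume after mixing = 440 + 320 = 760 mL.
[Ba²⁺] = (5.05×10⁻⁴)(440)/760 = 2.92×10⁻⁴ M
[CrO₄²⁻] = (5.35×10⁻⁴)(320)/760 = 2.25×10⁻⁴ M
Q = [Ba²⁺][CrO₄²⁻] = 6.59×10⁻⁸
Because Q > Ksp (6.59×10⁻⁸ vs 2.43×10⁻¹⁰), a precipitate of BaCrO₄ forms.

Yes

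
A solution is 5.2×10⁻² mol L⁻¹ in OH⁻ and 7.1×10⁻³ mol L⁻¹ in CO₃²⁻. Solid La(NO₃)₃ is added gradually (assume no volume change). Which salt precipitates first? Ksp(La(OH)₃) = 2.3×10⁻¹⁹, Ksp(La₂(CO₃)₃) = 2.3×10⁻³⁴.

A salt starts to precipitate once the ion product Q reaches its Ksp.
For La(OH)₃: [La³⁺] = (Ksp/[OH⁻]^3) = 1.6×10⁻¹⁵ mol L⁻¹
For La₂(CO₃)₃: [La³⁺] = (Ksp/[CO₃²⁻]^3)^(1/2) = 2.5×10⁻¹⁴ mol L⁻¹
The smaller threshold [La³⁺] is reached first, so La(OH)₃ precipitates first.

La(OH)₃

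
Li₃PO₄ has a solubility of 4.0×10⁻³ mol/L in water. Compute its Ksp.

Ksp = 6.9×10⁻⁹

Li₃PO₄(s) ⇌ 3 Li⁺(aq) + PO₄³⁻(aq)
Let s be the molar solubility. Then [Li⁺] = 3s and [PO₄³⁻] = s.
Ksp = [Li⁺]^3[PO₄³⁻] = (3s)^3 · s = 27s^4
Ksp = 27 × (4.0×10⁻³)^4 = 6.9×10⁻⁹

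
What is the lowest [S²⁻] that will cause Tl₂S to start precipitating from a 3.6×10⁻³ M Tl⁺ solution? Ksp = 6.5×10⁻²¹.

Each salt precipitates once Q = Ksp for that salt.
Tl₂S(s) ⇌ 2 Tl⁺(aq) + S²⁻(aq)
Ksp = [Tl⁺]^2[S²⁻] = [S²⁻](3.6×10⁻³)^2
[S²⁻] = 6.5×10⁻²¹ / (3.6×10⁻³)^2 = 5.0×10⁻¹⁶
[S²⁻] = 5.0×10⁻¹⁶ M

5.0×10⁻¹⁶ M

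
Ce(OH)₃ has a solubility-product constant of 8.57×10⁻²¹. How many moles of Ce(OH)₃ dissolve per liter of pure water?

4.22×10⁻⁶ M

Ce(OH)₃(s) ⇌ Ce³⁺(aq) + 3 OH⁻(aq)
Call the molar solubility s, so that [Ce³⁺] = s and [OH⁻] = 3s.
Ksp = [Ce³⁺][OH⁻]^3 = s · (3s)^3 = 27s^4
27s^4 = 8.57×10⁻²¹  ⇒  s^4 = 3.17×10⁻²²
Taking the 4th root, s = 4.22×10⁻⁶ mol/L.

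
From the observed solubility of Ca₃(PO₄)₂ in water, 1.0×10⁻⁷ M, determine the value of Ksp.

Ca₃(PO₄)₂(s) ⇌ 3 Ca²⁺(aq) + 2 PO₄³⁻(aq)
With molar solubility s: [Ca²⁺] = 3s, [PO₄³⁻] = 2s.
Ksp = [Ca²⁺]^3[PO₄³⁻]^2 = (3s)^3 · (2s)^2 = 108s^5
Ksp = 108 × (1.0×10⁻⁷)^5 = 1.1×10⁻³³

Ksp = 1.1×10⁻³³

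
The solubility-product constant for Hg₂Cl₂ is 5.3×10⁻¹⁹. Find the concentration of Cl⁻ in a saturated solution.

1.0×10⁻⁶ M

Hg₂Cl₂(s) ⇌ Hg₂²⁺(aq) + 2 Cl⁻(aq)
Let s be the molar solubility. Then [Hg₂²⁺] = s and [Cl⁻] = 2s.
Ksp = [Hg₂²⁺][Cl⁻]^2 = s · (2s)^2 = 4s^3 = 5.3×10⁻¹⁹
s = 5.1×10⁻⁷ M
[Cl⁻] = 2s = 1.0×10⁻⁶ M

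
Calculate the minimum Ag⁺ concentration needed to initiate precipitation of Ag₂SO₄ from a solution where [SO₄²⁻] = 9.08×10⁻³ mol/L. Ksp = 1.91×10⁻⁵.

Precipitation of each salt begins when its ion product equals Ksp.
Ag₂SO₄(s) ⇌ 2 Ag⁺(aq) + SO₄²⁻(aq)
Ksp = [Ag⁺]^2[SO₄²⁻] = [Ag⁺]^2(9.08×10⁻³)
[Ag⁺]^2 = 1.91×10⁻⁵ / (9.08×10⁻³) = 2.10×10⁻³
[Ag⁺] = 4.59×10⁻² mol/L

4.59×10⁻² M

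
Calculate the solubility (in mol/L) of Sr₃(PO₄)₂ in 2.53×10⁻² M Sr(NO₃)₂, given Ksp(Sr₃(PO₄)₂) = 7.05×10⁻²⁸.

3.30×10⁻¹² M

Sr₃(PO₄)₂(s) ⇌ 3 Sr²⁺(aq) + 2 PO₄³⁻(aq)
The solution already contains Sr²⁺ at 2.53×10⁻² M. Let s be the molar solubility of Sr₃(PO₄)₂.
[Sr²⁺] ≈ 2.53×10⁻² M (common ion dominates); [PO₄³⁻] = 2s.
Ksp = [Sr²⁺]^3[PO₄³⁻]^2 = (2.53×10⁻²)^3(2s)^2
(2s)^2 = 7.05×10⁻²⁸ / (2.53×10⁻²)^3 = 4.35×10⁻²³
s = 3.30×10⁻¹² M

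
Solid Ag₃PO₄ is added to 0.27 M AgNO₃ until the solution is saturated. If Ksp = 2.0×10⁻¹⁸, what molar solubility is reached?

Ag₃PO₄(s) ⇌ 3 Ag⁺(aq) + PO₄³⁻(aq)
With Ag⁺ already at 0.27 M and s small, take [Ag⁺] ≈ 0.27 M and [PO₄³⁻] = s.
Ksp = [Ag⁺]^3[PO₄³⁻] = (0.27)^3s
s = 2.0×10⁻¹⁸ / (0.27)^3 = 1.0×10⁻¹⁶
s = 1.0×10⁻¹⁶ M

1.0×10⁻¹⁶ M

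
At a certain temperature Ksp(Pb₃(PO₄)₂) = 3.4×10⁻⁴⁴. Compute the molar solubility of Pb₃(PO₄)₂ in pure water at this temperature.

7.9×10⁻¹⁰ M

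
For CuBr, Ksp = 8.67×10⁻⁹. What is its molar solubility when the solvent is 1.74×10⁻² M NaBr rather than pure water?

4.98×10⁻⁷ M

CuBr(s) ⇌ Cu⁺(aq) + Br⁻(aq)
Br⁻ is already present at 1.74×10⁻² M. If s mol/L of CuBr dissolves, [Cu⁺] = s while [Br⁻] ≈ 1.74×10⁻² M.
Ksp = [Cu⁺][Br⁻] = s(1.74×10⁻²)
s = 8.67×10⁻⁹ / (1.74×10⁻²) = 4.98×10⁻⁷
s = 4.98×10⁻⁷ M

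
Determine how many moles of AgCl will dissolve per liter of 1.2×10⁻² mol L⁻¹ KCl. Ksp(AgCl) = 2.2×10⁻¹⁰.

1.8×10⁻⁸ M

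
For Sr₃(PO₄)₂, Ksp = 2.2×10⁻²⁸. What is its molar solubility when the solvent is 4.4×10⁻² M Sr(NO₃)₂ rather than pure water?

8.0×10⁻¹³ M

Sr₃(PO₄)₂(s) ⇌ 3 Sr²⁺(aq) + 2 PO₄³⁻(aq)
With Sr²⁺ already at 4.4×10⁻² M and s small, take [Sr²⁺] ≈ 4.4×10⁻² M and [PO₄³⁻] = 2s.
Ksp = [Sr²⁺]^3[PO₄³⁻]^2 = (4.4×10⁻²)^3(2s)^2
(2s)^2 = 2.2×10⁻²⁸ / (4.4×10⁻²)^3 = 2.6×10⁻²⁴
s = 8.0×10⁻¹³ M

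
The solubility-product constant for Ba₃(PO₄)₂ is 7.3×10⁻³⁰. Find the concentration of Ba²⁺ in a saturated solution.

1.8×10⁻⁶ M

Ba₃(PO₄)₂(s) ⇌ 3 Ba²⁺(aq) + 2 PO₄³⁻(aq)
Call the molar solubility s, so that [Ba²⁺] = 3s and [PO₄³⁻] = 2s.
Ksp = [Ba²⁺]^3[PO₄³⁻]^2 = (3s)^3 · (2s)^2 = 108s^5 = 7.3×10⁻³⁰
s = 5.8×10⁻⁷ mol/L
[Ba²⁺] = 3s = 1.8×10⁻⁶ mol/L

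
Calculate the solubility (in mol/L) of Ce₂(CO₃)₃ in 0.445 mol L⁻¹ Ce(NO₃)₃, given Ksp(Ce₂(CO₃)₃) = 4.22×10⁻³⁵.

1.99×10⁻¹² M

Ce₂(CO₃)₃(s) ⇌ 2 Ce³⁺(aq) + 3 CO₃²⁻(aq)
Ce³⁺ is already present at 0.445 mol L⁻¹. If s mol/L of Ce₂(CO₃)₃ dissolves, [CO₃²⁻] = 3s while [Ce³⁺] ≈ 0.445 mol L⁻¹.
Ksp = [Ce³⁺]^2[CO₃²⁻]^3 = (0.445)^2(3s)^3
(3s)^3 = 4.22×10⁻³⁵ / (0.445)^2 = 2.13×10⁻³⁴
s = 1.99×10⁻¹² mol L⁻¹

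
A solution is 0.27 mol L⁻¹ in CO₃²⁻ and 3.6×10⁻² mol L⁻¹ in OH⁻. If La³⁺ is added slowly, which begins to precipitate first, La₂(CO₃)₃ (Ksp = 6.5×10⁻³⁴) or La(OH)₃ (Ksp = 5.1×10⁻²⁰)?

La₂(CO₃)₃

Precipitation of each salt begins when its ion product equals Ksp.
For La₂(CO₃)₃: [La³⁺] = (Ksp/[CO₃²⁻]^3)^(1/2) = 1.8×10⁻¹⁶ mol L⁻¹
For La(OH)₃: [La³⁺] = (Ksp/[OH⁻]^3) = 1.1×10⁻¹⁵ mol L⁻¹
The smaller threshold [La³⁺] is reached first, so La₂(CO₃)₃ precipitates first.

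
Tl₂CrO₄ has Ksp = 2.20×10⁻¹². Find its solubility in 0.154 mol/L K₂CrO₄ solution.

Tl₂CrO₄(s) ⇌ 2 Tl⁺(aq) + CrO₄²⁻(aq)
With CrO₄²⁻ already at 0.154 mol/L and s small, take [CrO₄²⁻] ≈ 0.154 mol/L and [Tl⁺] = 2s.
Ksp = [Tl⁺]^2[CrO₄²⁻] = (2s)^2(0.154)
(2s)^2 = 2.20×10⁻¹² / (0.154) = 1.43×10⁻¹¹
s = 1.89×10⁻⁶ mol/L

1.89×10⁻⁶ M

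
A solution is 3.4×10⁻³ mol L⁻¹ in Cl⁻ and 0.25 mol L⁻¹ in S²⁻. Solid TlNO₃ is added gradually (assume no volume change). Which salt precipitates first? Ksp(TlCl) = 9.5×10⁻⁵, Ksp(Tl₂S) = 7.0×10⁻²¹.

Tl₂S

A salt starts to precipitate once the ion product Q reaches its Ksp.
For TlCl: [Tl⁺] = (Ksp/[Cl⁻]) = 2.8×10⁻² mol L⁻¹
For Tl₂S: [Tl⁺] = (Ksp/[S²⁻])^(1/2) = 1.7×10⁻¹⁰ mol L⁻¹
Tl₂S requires the lower [Tl⁺], so it precipitates first.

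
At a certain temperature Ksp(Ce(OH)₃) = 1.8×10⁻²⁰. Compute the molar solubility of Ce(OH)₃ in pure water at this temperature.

5.1×10⁻⁶ M

Ce(OH)₃(s) ⇌ Ce³⁺(aq) + 3 OH⁻(aq)
Let s be the molar solubility. Then [Ce³⁺] = s and [OH⁻] = 3s.
Ksp = [Ce³⁺][OH⁻]^3 = s · (3s)^3 = 27s^4
27s^4 = 1.8×10⁻²⁰  ⇒  s^4 = 6.7×10⁻²²
Taking the 4th root, s = 5.1×10⁻⁶ mol/L.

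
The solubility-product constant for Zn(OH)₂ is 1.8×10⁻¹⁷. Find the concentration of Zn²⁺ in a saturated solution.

1.7×10⁻⁶ M

Zn(OH)₂(s) ⇌ Zn²⁺(aq) + 2 OH⁻(aq)
If s mol/L of Zn(OH)₂ dissolves, [Zn²⁺] = s and [OH⁻] = 2s.
Ksp = [Zn²⁺][OH⁻]^2 = s · (2s)^2 = 4s^3 = 1.8×10⁻¹⁷
s = 1.7×10⁻⁶ mol/L
[Zn²⁺] = s = 1.7×10⁻⁶ mol/L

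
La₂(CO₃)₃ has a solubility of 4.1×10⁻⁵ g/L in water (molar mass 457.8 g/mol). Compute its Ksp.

Convert to molarity: s = 4.1×10⁻⁵ / 457.8 = 8.956×10⁻⁸ mol/L
La₂(CO₃)₃(s) ⇌ 2 La³⁺(aq) + 3 CO₃²⁻(aq)
With molar solubility s: [La³⁺] = 2s, [CO₃²⁻] = 3s.
Ksp = [La³⁺]^2[CO₃²⁻]^3 = (2s)^2 · (3s)^3 = 108s^5
Ksp = 108 × (8.956×10⁻⁸)^5 = 6.2×10⁻³⁴

Ksp = 6.2×10⁻³⁴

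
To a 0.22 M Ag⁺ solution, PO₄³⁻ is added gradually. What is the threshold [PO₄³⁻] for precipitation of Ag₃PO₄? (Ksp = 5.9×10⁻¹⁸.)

Precipitation of each salt begins when its ion product equals Ksp.
Ag₃PO₄(s) ⇌ 3 Ag⁺(aq) + PO₄³⁻(aq)
Ksp = [Ag⁺]^3[PO₄³⁻] = [PO₄³⁻](0.22)^3
[PO₄³⁻] = 5.9×10⁻¹⁸ / (0.22)^3 = 5.5×10⁻¹⁶
[PO₄³⁻] = 5.5×10⁻¹⁶ M

5.5×10⁻¹⁶ M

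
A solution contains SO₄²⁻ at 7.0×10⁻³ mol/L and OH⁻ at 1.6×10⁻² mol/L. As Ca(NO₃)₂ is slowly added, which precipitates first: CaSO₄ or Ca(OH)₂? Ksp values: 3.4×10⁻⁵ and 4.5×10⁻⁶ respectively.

CaSO₄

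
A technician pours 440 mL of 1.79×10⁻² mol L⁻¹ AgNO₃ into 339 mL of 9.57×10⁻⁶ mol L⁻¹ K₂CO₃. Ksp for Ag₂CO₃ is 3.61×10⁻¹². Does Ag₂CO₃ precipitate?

Yes

Total volume after mixing = 440 + 339 = 779 mL.
[Ag⁺] = (1.79×10⁻²)(440)/779 = 1.01×10⁻² mol L⁻¹
[CO₃²⁻] = (9.57×10⁻⁶)(339)/779 = 4.16×10⁻⁶ mol L⁻¹
Q = [Ag⁺]^2[CO₃²⁻] = 4.26×10⁻¹⁰
Q = 4.26×10⁻¹⁰ > Ksp = 3.61×10⁻¹², so the solution is supersaturated and Ag₂CO₃ precipitates.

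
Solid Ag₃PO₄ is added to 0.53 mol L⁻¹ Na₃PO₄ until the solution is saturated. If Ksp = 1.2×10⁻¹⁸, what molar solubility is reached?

4.4×10⁻⁷ M

Ag₃PO₄(s) ⇌ 3 Ag⁺(aq) + PO₄³⁻(aq)
PO₄³⁻ is already present at 0.53 mol L⁻¹. If s mol/L of Ag₃PO₄ dissolves, [Ag⁺] = 3s while [PO₄³⁻] ≈ 0.53 mol L⁻¹.
Ksp = [Ag⁺]^3[PO₄³⁻] = (3s)^3(0.53)
(3s)^3 = 1.2×10⁻¹⁸ / (0.53) = 2.3×10⁻¹⁸
s = 4.4×10⁻⁷ mol L⁻¹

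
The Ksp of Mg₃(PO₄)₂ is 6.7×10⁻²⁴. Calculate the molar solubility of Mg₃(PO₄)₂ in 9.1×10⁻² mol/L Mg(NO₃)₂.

Mg₃(PO₄)₂(s) ⇌ 3 Mg²⁺(aq) + 2 PO₄³⁻(aq)
The solution already contains Mg²⁺ at 9.1×10⁻² mol/L. Let s be the molar solubility of Mg₃(PO₄)₂.
[Mg²⁺] ≈ 9.1×10⁻² mol/L (common ion dominates); [PO₄³⁻] = 2s.
Ksp = [Mg²⁺]^3[PO₄³⁻]^2 = (9.1×10⁻²)^3(2s)^2
(2s)^2 = 6.7×10⁻²⁴ / (9.1×10⁻²)^3 = 8.9×10⁻²¹
s = 4.7×10⁻¹¹ mol/L

4.7×10⁻¹¹ M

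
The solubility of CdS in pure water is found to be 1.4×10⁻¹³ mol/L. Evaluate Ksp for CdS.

Ksp = 2.0×10⁻²⁶

CdS(s) ⇌ Cd²⁺(aq) + S²⁻(aq)
Let s be the molar solubility. Then [Cd²⁺] = s and [S²⁻] = s.
Ksp = [Cd²⁺][S²⁻] = s · s = s^2
Ksp = (1.4×10⁻¹³)^2 = 2.0×10⁻²⁶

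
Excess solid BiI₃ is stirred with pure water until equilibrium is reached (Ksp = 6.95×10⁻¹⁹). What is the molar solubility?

BiI₃(s) ⇌ Bi³⁺(aq) + 3 I⁻(aq)
Call the molar solubility s, so that [Bi³⁺] = s and [I⁻] = 3s.
Ksp = [Bi³⁺][I⁻]^3 = s · (3s)^3 = 27s^4
27s^4 = 6.95×10⁻¹⁹  ⇒  s^4 = 2.57×10⁻²⁰
s = (2.57×10⁻²⁰)^(1/4) = 1.27×10⁻⁵ M

1.27×10⁻⁵ M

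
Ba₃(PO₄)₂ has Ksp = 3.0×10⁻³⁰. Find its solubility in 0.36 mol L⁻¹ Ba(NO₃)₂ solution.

4.0×10⁻¹⁵ M

Ba₃(PO₄)₂(s) ⇌ 3 Ba²⁺(aq) + 2 PO₄³⁻(aq)
The solution already contains Ba²⁺ at 0.36 mol L⁻¹. Let s be the molar solubility of Ba₃(PO₄)₂.
[Ba²⁺] ≈ 0.36 mol L⁻¹ (common ion dominates); [PO₄³⁻] = 2s.
Ksp = [Ba²⁺]^3[PO₄³⁻]^2 = (0.36)^3(2s)^2
(2s)^2 = 3.0×10⁻³⁰ / (0.36)^3 = 6.4×10⁻²⁹
s = 4.0×10⁻¹⁵ mol L⁻¹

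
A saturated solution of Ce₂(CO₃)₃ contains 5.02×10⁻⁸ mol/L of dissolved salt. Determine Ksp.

Ksp = 3.44×10⁻³⁵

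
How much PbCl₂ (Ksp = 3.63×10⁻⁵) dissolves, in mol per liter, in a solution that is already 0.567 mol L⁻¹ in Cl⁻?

1.13×10⁻⁴ M

PbCl₂(s) ⇌ Pb²⁺(aq) + 2 Cl⁻(aq)
With Cl⁻ already at 0.567 mol L⁻¹ and s small, take [Cl⁻] ≈ 0.567 mol L⁻¹ and [Pb²⁺] = s.
Ksp = [Pb²⁺][Cl⁻]^2 = s(0.567)^2
s = 3.63×10⁻⁵ / (0.567)^2 = 1.13×10⁻⁴
s = 1.13×10⁻⁴ mol L⁻¹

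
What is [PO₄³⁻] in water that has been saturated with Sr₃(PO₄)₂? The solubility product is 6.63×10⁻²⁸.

2.88×10⁻⁶ M

Sr₃(PO₄)₂(s) ⇌ 3 Sr²⁺(aq) + 2 PO₄³⁻(aq)
Let s be the molar solubility. Then [Sr²⁺] = 3s and [PO₄³⁻] = 2s.
Ksp = [Sr²⁺]^3[PO₄³⁻]^2 = (3s)^3 · (2s)^2 = 108s^5 = 6.63×10⁻²⁸
s = 1.44×10⁻⁶ mol L⁻¹
[PO₄³⁻] = 2s = 2.88×10⁻⁶ mol L⁻¹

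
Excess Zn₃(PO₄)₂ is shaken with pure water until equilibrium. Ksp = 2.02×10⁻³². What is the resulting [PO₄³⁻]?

Zn₃(PO₄)₂(s) ⇌ 3 Zn²⁺(aq) + 2 PO₄³⁻(aq)
If s mol/L of Zn₃(PO₄)₂ dissolves, [Zn²⁺] = 3s and [PO₄³⁻] = 2s.
Ksp = [Zn²⁺]^3[PO₄³⁻]^2 = (3s)^3 · (2s)^2 = 108s^5 = 2.02×10⁻³²
s = 1.80×10⁻⁷ M
[PO₄³⁻] = 2s = 3.59×10⁻⁷ M

3.59×10⁻⁷ M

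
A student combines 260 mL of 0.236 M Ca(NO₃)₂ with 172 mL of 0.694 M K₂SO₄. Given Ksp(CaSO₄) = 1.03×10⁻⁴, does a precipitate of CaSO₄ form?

Yes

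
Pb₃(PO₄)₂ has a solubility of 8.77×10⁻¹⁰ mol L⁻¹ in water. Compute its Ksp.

Pb₃(PO₄)₂(s) ⇌ 3 Pb²⁺(aq) + 2 PO₄³⁻(aq)
With molar solubility s: [Pb²⁺] = 3s, [PO₄³⁻] = 2s.
Ksp = [Pb²⁺]^3[PO₄³⁻]^2 = (3s)^3 · (2s)^2 = 108s^5
Ksp = 108 × (8.77×10⁻¹⁰)^5 = 5.60×10⁻⁴⁴

Ksp = 5.60×10⁻⁴⁴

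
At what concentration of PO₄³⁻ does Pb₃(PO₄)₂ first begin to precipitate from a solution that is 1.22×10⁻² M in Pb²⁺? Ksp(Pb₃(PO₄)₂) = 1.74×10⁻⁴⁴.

Precipitation of each salt begins when its ion product equals Ksp.
Pb₃(PO₄)₂(s) ⇌ 3 Pb²⁺(aq) + 2 PO₄³⁻(aq)
Ksp = [Pb²⁺]^3[PO₄³⁻]^2 = [PO₄³⁻]^2(1.22×10⁻²)^3
[PO₄³⁻]^2 = 1.74×10⁻⁴⁴ / (1.22×10⁻²)^3 = 9.58×10⁻³⁹
[PO₄³⁻] = 9.79×10⁻²⁰ M

9.79×10⁻²⁰ M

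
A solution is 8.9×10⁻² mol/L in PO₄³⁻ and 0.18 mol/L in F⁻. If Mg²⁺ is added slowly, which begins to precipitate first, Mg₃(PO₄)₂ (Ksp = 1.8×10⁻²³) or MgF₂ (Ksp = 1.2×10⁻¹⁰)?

Each salt precipitates once Q = Ksp for that salt.
For Mg₃(PO₄)₂: [Mg²⁺] = (Ksp/[PO₄³⁻]^2)^(1/3) = 1.3×10⁻⁷ mol/L
For MgF₂: [Mg²⁺] = (Ksp/[F⁻]^2) = 3.7×10⁻⁹ mol/L
MgF₂ requires the lower [Mg²⁺], so it precipitates first.

MgF₂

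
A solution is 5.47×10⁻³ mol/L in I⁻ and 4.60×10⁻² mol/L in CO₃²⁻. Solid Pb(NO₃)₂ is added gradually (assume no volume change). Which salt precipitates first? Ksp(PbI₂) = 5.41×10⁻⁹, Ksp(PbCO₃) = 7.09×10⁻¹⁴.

A salt starts to precipitate once the ion product Q reaches its Ksp.
For PbI₂: [Pb²⁺] = (Ksp/[I⁻]^2) = 1.81×10⁻⁴ mol/L
For PbCO₃: [Pb²⁺] = (Ksp/[CO₃²⁻]) = 1.54×10⁻¹² mol/L
Since PbCO₃ needs less Pb²⁺ to reach saturation, it precipitates first.

PbCO₃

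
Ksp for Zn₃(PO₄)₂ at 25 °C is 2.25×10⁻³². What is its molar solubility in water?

1.84×10⁻⁷ M

Zn₃(PO₄)₂(s) ⇌ 3 Zn²⁺(aq) + 2 PO₄³⁻(aq)
For each mole of Zn₃(PO₄)₂ that dissolves per liter, [Zn²⁺] = 3s and [PO₄³⁻] = 2s; let s denote this solubility.
Ksp = [Zn²⁺]^3[PO₄³⁻]^2 = (3s)^3 · (2s)^2 = 108s^5
108s^5 = 2.25×10⁻³²  ⇒  s^5 = 2.08×10⁻³⁴
s = 1.84×10⁻⁷ mol L⁻¹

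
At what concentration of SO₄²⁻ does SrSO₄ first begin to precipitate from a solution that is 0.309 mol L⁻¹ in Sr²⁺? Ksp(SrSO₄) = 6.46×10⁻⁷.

The threshold for precipitation is Q = Ksp.
SrSO₄(s) ⇌ Sr²⁺(aq) + SO₄²⁻(aq)
Ksp = [Sr²⁺][SO₄²⁻] = [SO₄²⁻](0.309)
[SO₄²⁻] = 6.46×10⁻⁷ / (0.309) = 2.09×10⁻⁶
[SO₄²⁻] = 2.09×10⁻⁶ mol L⁻¹

2.09×10⁻⁶ M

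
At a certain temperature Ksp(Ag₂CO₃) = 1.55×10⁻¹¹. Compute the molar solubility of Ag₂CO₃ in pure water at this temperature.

1.57×10⁻⁴ M

Ag₂CO₃(s) ⇌ 2 Ag⁺(aq) + CO₃²⁻(aq)
For each mole of Ag₂CO₃ that dissolves per liter, [Ag⁺] = 2s and [CO₃²⁻] = s; let s denote this solubility.
Ksp = [Ag⁺]^2[CO₃²⁻] = (2s)^2 · s = 4s^3
4s^3 = 1.55×10⁻¹¹  ⇒  s^3 = 3.88×10⁻¹²
s = (3.88×10⁻¹²)^(1/3) = 1.57×10⁻⁴ mol/L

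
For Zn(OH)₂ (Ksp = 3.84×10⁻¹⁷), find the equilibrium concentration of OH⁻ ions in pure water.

Zn(OH)₂(s) ⇌ Zn²⁺(aq) + 2 OH⁻(aq)
For each mole of Zn(OH)₂ that dissolves per liter, [Zn²⁺] = s and [OH⁻] = 2s; let s denote this solubility.
Ksp = [Zn²⁺][OH⁻]^2 = s · (2s)^2 = 4s^3 = 3.84×10⁻¹⁷
s = 2.13×10⁻⁶ M
[OH⁻] = 2s = 4.25×10⁻⁶ M

4.25×10⁻⁶ M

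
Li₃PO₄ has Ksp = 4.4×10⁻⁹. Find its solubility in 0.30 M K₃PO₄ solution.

Li₃PO₄(s) ⇌ 3 Li⁺(aq) + PO₄³⁻(aq)
The solution already contains PO₄³⁻ at 0.30 M. Let s be the molar solubility of Li₃PO₄.
[PO₄³⁻] ≈ 0.30 M (common ion dominates); [Li⁺] = 3s.
Ksp = [Li⁺]^3[PO₄³⁻] = (3s)^3(0.30)
(3s)^3 = 4.4×10⁻⁹ / (0.30) = 1.5×10⁻⁸
s = 8.2×10⁻⁴ M

8.2×10⁻⁴ M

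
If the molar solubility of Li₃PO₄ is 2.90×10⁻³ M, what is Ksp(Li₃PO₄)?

Ksp = 1.91×10⁻⁹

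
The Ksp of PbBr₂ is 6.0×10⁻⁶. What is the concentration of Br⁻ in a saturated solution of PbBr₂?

PbBr₂(s) ⇌ Pb²⁺(aq) + 2 Br⁻(aq)
Call the molar solubility s, so that [Pb²⁺] = s and [Br⁻] = 2s.
Ksp = [Pb²⁺][Br⁻]^2 = s · (2s)^2 = 4s^3 = 6.0×10⁻⁶
s = 1.1×10⁻² mol/L
[Br⁻] = 2s = 2.3×10⁻² mol/L

2.3×10⁻² M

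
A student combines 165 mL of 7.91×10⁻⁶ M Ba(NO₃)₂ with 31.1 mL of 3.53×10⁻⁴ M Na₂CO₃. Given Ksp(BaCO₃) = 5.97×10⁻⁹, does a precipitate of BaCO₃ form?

No

The combined volume is 196.1 mL.
[Ba²⁺] = (7.91×10⁻⁶)(165)/196.1 = 6.66×10⁻⁶ M
[CO₃²⁻] = (3.53×10⁻⁴)(31.1)/196.1 = 5.60×10⁻⁵ M
Q = [Ba²⁺][CO₃²⁻] = 3.73×10⁻¹⁰
Since Q (3.73×10⁻¹⁰) is less than Ksp (5.97×10⁻⁹), no BaCO₃ precipitates.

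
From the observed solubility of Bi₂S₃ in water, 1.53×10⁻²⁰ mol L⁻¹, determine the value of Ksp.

Bi₂S₃(s) ⇌ 2 Bi³⁺(aq) + 3 S²⁻(aq)
If s mol/L of Bi₂S₃ dissolves, [Bi³⁺] = 2s and [S²⁻] = 3s.
Ksp = [Bi³⁺]^2[S²⁻]^3 = (2s)^2 · (3s)^3 = 108s^5
Ksp = 108 × (1.53×10⁻²⁰)^5 = 9.05×10⁻⁹⁸

Ksp = 9.05×10⁻⁹⁸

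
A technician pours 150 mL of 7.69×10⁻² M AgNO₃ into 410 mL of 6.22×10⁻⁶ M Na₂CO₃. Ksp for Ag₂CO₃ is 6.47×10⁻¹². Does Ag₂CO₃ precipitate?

Yes

The combined volume is 560 mL.
[Ag⁺] = (7.69×10⁻²)(150)/560 = 2.06×10⁻² M
[CO₃²⁻] = (6.22×10⁻⁶)(410)/560 = 4.55×10⁻⁶ M
Q = [Ag⁺]^2[CO₃²⁻] = 1.93×10⁻⁹
Because Q > Ksp (1.93×10⁻⁹ vs 6.47×10⁻¹²), a precipitate of Ag₂CO₃ forms.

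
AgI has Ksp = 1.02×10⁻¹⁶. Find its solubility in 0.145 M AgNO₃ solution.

AgI(s) ⇌ Ag⁺(aq) + I⁻(aq)
The solution already contains Ag⁺ at 0.145 M. Let s be the molar solubility of AgI.
[Ag⁺] ≈ 0.145 M (common ion dominates); [I⁻] = s.
Ksp = [Ag⁺][I⁻] = (0.145)s
s = 1.02×10⁻¹⁶ / (0.145) = 7.03×10⁻¹⁶
s = 7.03×10⁻¹⁶ M

7.03×10⁻¹⁶ M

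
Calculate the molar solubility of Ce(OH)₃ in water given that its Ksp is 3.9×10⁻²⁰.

6.2×10⁻⁶ M

Ce(OH)₃(s) ⇌ Ce³⁺(aq) + 3 OH⁻(aq)
With molar solubility s: [Ce³⁺] = s, [OH⁻] = 3s.
Ksp = [Ce³⁺][OH⁻]^3 = s · (3s)^3 = 27s^4
27s^4 = 3.9×10⁻²⁰  ⇒  s^4 = 1.4×10⁻²¹
s = 6.2×10⁻⁶ mol/L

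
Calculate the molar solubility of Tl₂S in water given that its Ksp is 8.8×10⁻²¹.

1.3×10⁻⁷ M

Tl₂S(s) ⇌ 2 Tl⁺(aq) + S²⁻(aq)
With molar solubility s: [Tl⁺] = 2s, [S²⁻] = s.
Ksp = [Tl⁺]^2[S²⁻] = (2s)^2 · s = 4s^3
4s^3 = 8.8×10⁻²¹  ⇒  s^3 = 2.2×10⁻²¹
Taking the 3rd root, s = 1.3×10⁻⁷ M.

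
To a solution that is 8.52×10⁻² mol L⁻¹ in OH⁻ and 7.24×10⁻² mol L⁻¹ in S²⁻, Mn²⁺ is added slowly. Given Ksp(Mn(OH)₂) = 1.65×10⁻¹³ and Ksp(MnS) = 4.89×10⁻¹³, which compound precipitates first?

Precipitation begins when Q = Ksp.
For Mn(OH)₂: [Mn²⁺] = (Ksp/[OH⁻]^2) = 2.27×10⁻¹¹ mol L⁻¹
For MnS: [Mn²⁺] = (Ksp/[S²⁻]) = 6.75×10⁻¹² mol L⁻¹
The smaller threshold [Mn²⁺] is reached first, so MnS precipitates first.

MnS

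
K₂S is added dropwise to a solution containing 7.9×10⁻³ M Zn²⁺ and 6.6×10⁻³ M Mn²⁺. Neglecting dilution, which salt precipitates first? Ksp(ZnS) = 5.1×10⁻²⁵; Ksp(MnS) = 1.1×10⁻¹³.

ZnS

A salt starts to precipitate once the ion product Q reaches its Ksp.
For ZnS: [S²⁻] = (Ksp/[Zn²⁺]) = 6.5×10⁻²³ M
For MnS: [S²⁻] = (Ksp/[Mn²⁺]) = 1.7×10⁻¹¹ M
Since ZnS needs less S²⁻ to reach saturation, it precipitates first.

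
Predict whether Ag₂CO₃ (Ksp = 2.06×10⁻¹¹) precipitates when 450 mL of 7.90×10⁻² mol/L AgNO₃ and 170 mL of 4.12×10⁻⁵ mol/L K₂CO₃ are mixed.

Yes

Total volume after mixing = 450 + 170 = 620 mL.
[Ag⁺] = (7.90×10⁻²)(450)/620 = 5.73×10⁻² mol/L
[CO₃²⁻] = (4.12×10⁻⁵)(170)/620 = 1.13×10⁻⁵ mol/L
Q = [Ag⁺]^2[CO₃²⁻] = 3.71×10⁻⁸
Q = 3.71×10⁻⁸ > Ksp = 2.06×10⁻¹¹, so the solution is supersaturated and Ag₂CO₃ precipitates.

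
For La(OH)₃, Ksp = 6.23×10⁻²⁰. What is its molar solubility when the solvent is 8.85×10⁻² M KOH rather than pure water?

8.99×10⁻¹⁷ M

La(OH)₃(s) ⇌ La³⁺(aq) + 3 OH⁻(aq)
Let s be the solubility of La(OH)₃ here. The common ion gives [OH⁻] ≈ 8.85×10⁻² M, and [La³⁺] = s.
Ksp = [La³⁺][OH⁻]^3 = s(8.85×10⁻²)^3
s = 6.23×10⁻²⁰ / (8.85×10⁻²)^3 = 8.99×10⁻¹⁷
s = 8.99×10⁻¹⁷ M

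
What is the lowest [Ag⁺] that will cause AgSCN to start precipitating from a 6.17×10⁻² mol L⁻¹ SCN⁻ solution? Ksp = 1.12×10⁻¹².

1.82×10⁻¹¹ M

Precipitation begins when Q = Ksp.
AgSCN(s) ⇌ Ag⁺(aq) + SCN⁻(aq)
Ksp = [Ag⁺][SCN⁻] = [Ag⁺](6.17×10⁻²)
[Ag⁺] = 1.12×10⁻¹² / (6.17×10⁻²) = 1.82×10⁻¹¹
[Ag⁺] = 1.82×10⁻¹¹ mol L⁻¹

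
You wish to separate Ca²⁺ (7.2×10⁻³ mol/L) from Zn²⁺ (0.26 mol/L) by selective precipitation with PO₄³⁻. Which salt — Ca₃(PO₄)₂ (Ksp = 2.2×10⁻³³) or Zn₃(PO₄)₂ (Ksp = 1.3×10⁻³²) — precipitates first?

Zn₃(PO₄)₂

The threshold for precipitation is Q = Ksp.
For Ca₃(PO₄)₂: [PO₄³⁻] = (Ksp/[Ca²⁺]^3)^(1/2) = 7.7×10⁻¹⁴ mol/L
For Zn₃(PO₄)₂: [PO₄³⁻] = (Ksp/[Zn²⁺]^3)^(1/2) = 8.6×10⁻¹⁶ mol/L
Zn₃(PO₄)₂ requires the lower [PO₄³⁻], so it precipitates first.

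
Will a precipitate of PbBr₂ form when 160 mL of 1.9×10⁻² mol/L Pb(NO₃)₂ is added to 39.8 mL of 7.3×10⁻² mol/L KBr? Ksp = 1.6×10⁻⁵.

The combined volume is 199.8 mL.
[Pb²⁺] = (1.9×10⁻²)(160)/199.8 = 1.5×10⁻² mol/L
[Br⁻] = (7.3×10⁻²)(39.8)/199.8 = 1.5×10⁻² mol/L
Q = [Pb²⁺][Br⁻]^2 = 3.2×10⁻⁶
Q < Ksp (3.2×10⁻⁶ vs 1.6×10⁻⁵); the solution remains unsaturated and no precipitate forms.

No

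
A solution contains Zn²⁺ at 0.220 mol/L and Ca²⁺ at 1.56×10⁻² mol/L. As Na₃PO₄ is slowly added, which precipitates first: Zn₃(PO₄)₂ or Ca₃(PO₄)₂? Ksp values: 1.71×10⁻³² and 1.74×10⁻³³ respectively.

Precipitation of each salt begins when its ion product equals Ksp.
For Zn₃(PO₄)₂: [PO₄³⁻] = (Ksp/[Zn²⁺]^3)^(1/2) = 1.27×10⁻¹⁵ mol/L
For Ca₃(PO₄)₂: [PO₄³⁻] = (Ksp/[Ca²⁺]^3)^(1/2) = 2.14×10⁻¹⁴ mol/L
Since Zn₃(PO₄)₂ needs less PO₄³⁻ to reach saturation, it precipitates first.

Zn₃(PO₄)₂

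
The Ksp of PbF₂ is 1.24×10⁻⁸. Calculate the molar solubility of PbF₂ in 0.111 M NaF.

PbF₂(s) ⇌ Pb²⁺(aq) + 2 F⁻(aq)
F⁻ is already present at 0.111 M. If s mol/L of PbF₂ dissolves, [Pb²⁺] = s while [F⁻] ≈ 0.111 M.
Ksp = [Pb²⁺][F⁻]^2 = s(0.111)^2
s = 1.24×10⁻⁸ / (0.111)^2 = 1.01×10⁻⁶
s = 1.01×10⁻⁶ M

1.01×10⁻⁶ M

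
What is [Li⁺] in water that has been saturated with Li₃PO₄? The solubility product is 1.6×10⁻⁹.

8.3×10⁻³ M

Li₃PO₄(s) ⇌ 3 Li⁺(aq) + PO₄³⁻(aq)
With molar solubility s: [Li⁺] = 3s, [PO₄³⁻] = s.
Ksp = [Li⁺]^3[PO₄³⁻] = (3s)^3 · s = 27s^4 = 1.6×10⁻⁹
s = 2.8×10⁻³ mol/L
[Li⁺] = 3s = 8.3×10⁻³ mol/L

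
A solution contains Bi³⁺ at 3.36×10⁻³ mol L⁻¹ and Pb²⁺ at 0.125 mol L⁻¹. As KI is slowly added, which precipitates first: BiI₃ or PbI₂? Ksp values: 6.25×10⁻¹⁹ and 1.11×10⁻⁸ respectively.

BiI₃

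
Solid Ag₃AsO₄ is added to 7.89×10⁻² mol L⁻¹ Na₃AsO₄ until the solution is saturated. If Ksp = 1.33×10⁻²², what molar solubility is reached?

Ag₃AsO₄(s) ⇌ 3 Ag⁺(aq) + AsO₄³⁻(aq)
With AsO₄³⁻ already at 7.89×10⁻² mol L⁻¹ and s small, take [AsO₄³⁻] ≈ 7.89×10⁻² mol L⁻¹ and [Ag⁺] = 3s.
Ksp = [Ag⁺]^3[AsO₄³⁻] = (3s)^3(7.89×10⁻²)
(3s)^3 = 1.33×10⁻²² / (7.89×10⁻²) = 1.69×10⁻²¹
s = 3.97×10⁻⁸ mol L⁻¹

3.97×10⁻⁸ M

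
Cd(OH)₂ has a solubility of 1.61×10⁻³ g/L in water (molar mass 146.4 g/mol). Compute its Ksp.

Ksp = 5.32×10⁻¹⁵

s = (1.61×10⁻³ g L⁻¹)/(146.4 g mol⁻¹) = 1.0997×10⁻⁵ M
Cd(OH)₂(s) ⇌ Cd²⁺(aq) + 2 OH⁻(aq)
For each mole of Cd(OH)₂ that dissolves per liter, [Cd²⁺] = s and [OH⁻] = 2s; let s denote this solubility.
Ksp = [Cd²⁺][OH⁻]^2 = s · (2s)^2 = 4s^3
Ksp = 4 × (1.0997×10⁻⁵)^3 = 5.32×10⁻¹⁵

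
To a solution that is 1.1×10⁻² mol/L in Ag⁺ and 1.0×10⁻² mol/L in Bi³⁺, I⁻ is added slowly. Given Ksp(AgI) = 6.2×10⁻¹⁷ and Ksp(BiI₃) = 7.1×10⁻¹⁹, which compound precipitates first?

A salt starts to precipitate once the ion product Q reaches its Ksp.
For AgI: [I⁻] = (Ksp/[Ag⁺]) = 5.6×10⁻¹⁵ mol/L
For BiI₃: [I⁻] = (Ksp/[Bi³⁺])^(1/3) = 4.1×10⁻⁶ mol/L
Since AgI needs less I⁻ to reach saturation, it precipitates first.

AgI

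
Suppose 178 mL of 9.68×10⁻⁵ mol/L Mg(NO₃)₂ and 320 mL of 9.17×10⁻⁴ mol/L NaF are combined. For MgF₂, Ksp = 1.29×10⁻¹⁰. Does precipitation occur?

The combined volume is 498 mL.
[Mg²⁺] = (9.68×10⁻⁵)(178)/498 = 3.46×10⁻⁵ mol/L
[F⁻] = (9.17×10⁻⁴)(320)/498 = 5.89×10⁻⁴ mol/L
Q = [Mg²⁺][F⁻]^2 = 1.20×10⁻¹¹
Q < Ksp (1.20×10⁻¹¹ vs 1.29×10⁻¹⁰); the solution remains unsaturated and no precipitate forms.

No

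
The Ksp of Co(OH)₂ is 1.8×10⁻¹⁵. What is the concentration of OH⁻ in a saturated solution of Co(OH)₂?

Co(OH)₂(s) ⇌ Co²⁺(aq) + 2 OH⁻(aq)
Call the molar solubility s, so that [Co²⁺] = s and [OH⁻] = 2s.
Ksp = [Co²⁺][OH⁻]^2 = s · (2s)^2 = 4s^3 = 1.8×10⁻¹⁵
s = 7.7×10⁻⁶ mol/L
[OH⁻] = 2s = 1.5×10⁻⁵ mol/L

1.5×10⁻⁵ M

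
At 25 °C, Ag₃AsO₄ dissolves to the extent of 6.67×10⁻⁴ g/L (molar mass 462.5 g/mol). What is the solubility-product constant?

Ksp = 1.17×10⁻²²

Convert to molarity: s = 6.67×10⁻⁴ / 462.5 = 1.4422×10⁻⁶ mol/L
Ag₃AsO₄(s) ⇌ 3 Ag⁺(aq) + AsO₄³⁻(aq)
If s mol/L of Ag₃AsO₄ dissolves, [Ag⁺] = 3s and [AsO₄³⁻] = s.
Ksp = [Ag⁺]^3[AsO₄³⁻] = (3s)^3 · s = 27s^4
Ksp = 27 × (1.4422×10⁻⁶)^4 = 1.17×10⁻²²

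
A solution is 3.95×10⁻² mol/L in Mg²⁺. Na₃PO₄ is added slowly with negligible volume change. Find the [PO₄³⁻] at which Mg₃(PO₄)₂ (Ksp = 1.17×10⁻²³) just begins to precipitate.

A salt starts to precipitate once the ion product Q reaches its Ksp.
Mg₃(PO₄)₂(s) ⇌ 3 Mg²⁺(aq) + 2 PO₄³⁻(aq)
Ksp = [Mg²⁺]^3[PO₄³⁻]^2 = [PO₄³⁻]^2(3.95×10⁻²)^3
[PO₄³⁻]^2 = 1.17×10⁻²³ / (3.95×10⁻²)^3 = 1.90×10⁻¹⁹
[PO₄³⁻] = 4.36×10⁻¹⁰ mol/L

4.36×10⁻¹⁰ M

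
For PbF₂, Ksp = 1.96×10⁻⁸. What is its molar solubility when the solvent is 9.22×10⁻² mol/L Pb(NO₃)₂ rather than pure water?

2.31×10⁻⁴ M

PbF₂(s) ⇌ Pb²⁺(aq) + 2 F⁻(aq)
Let s be the solubility of PbF₂ here. The common ion gives [Pb²⁺] ≈ 9.22×10⁻² mol/L, and [F⁻] = 2s.
Ksp = [Pb²⁺][F⁻]^2 = (9.22×10⁻²)(2s)^2
(2s)^2 = 1.96×10⁻⁸ / (9.22×10⁻²) = 2.13×10⁻⁷
s = 2.31×10⁻⁴ mol/L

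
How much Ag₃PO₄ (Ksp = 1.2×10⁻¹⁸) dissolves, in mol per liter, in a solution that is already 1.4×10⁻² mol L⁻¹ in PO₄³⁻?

1.5×10⁻⁶ M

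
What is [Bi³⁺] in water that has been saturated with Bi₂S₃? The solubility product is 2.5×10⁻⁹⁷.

3.7×10⁻²⁰ M

Bi₂S₃(s) ⇌ 2 Bi³⁺(aq) + 3 S²⁻(aq)
If s mol/L of Bi₂S₃ dissolves, [Bi³⁺] = 2s and [S²⁻] = 3s.
Ksp = [Bi³⁺]^2[S²⁻]^3 = (2s)^2 · (3s)^3 = 108s^5 = 2.5×10⁻⁹⁷
s = 1.9×10⁻²⁰ mol/L
[Bi³⁺] = 2s = 3.7×10⁻²⁰ mol/L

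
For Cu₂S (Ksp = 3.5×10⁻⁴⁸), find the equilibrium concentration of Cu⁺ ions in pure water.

1.9×10⁻¹⁶ M

Cu₂S(s) ⇌ 2 Cu⁺(aq) + S²⁻(aq)
For each mole of Cu₂S that dissolves per liter, [Cu⁺] = 2s and [S²⁻] = s; let s denote this solubility.
Ksp = [Cu⁺]^2[S²⁻] = (2s)^2 · s = 4s^3 = 3.5×10⁻⁴⁸
s = 9.6×10⁻¹⁷ mol/L
[Cu⁺] = 2s = 1.9×10⁻¹⁶ mol/L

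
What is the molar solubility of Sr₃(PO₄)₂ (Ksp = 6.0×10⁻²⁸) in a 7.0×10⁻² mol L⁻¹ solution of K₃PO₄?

1.7×10⁻⁹ M

Sr₃(PO₄)₂(s) ⇌ 3 Sr²⁺(aq) + 2 PO₄³⁻(aq)
Let s be the solubility of Sr₃(PO₄)₂ here. The common ion gives [PO₄³⁻] ≈ 7.0×10⁻² mol L⁻¹, and [Sr²⁺] = 3s.
Ksp = [Sr²⁺]^3[PO₄³⁻]^2 = (3s)^3(7.0×10⁻²)^2
(3s)^3 = 6.0×10⁻²⁸ / (7.0×10⁻²)^2 = 1.2×10⁻²⁵
s = 1.7×10⁻⁹ mol L⁻¹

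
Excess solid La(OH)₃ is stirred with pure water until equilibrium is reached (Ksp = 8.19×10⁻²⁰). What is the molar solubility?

7.42×10⁻⁶ M

La(OH)₃(s) ⇌ La³⁺(aq) + 3 OH⁻(aq)
With molar solubility s: [La³⁺] = s, [OH⁻] = 3s.
Ksp = [La³⁺][OH⁻]^3 = s · (3s)^3 = 27s^4
27s^4 = 8.19×10⁻²⁰  ⇒  s^4 = 3.03×10⁻²¹
Taking the 4th root, s = 7.42×10⁻⁶ mol/L.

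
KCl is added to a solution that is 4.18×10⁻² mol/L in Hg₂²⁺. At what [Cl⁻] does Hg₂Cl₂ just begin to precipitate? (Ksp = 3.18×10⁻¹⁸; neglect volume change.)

Precipitation of each salt begins when its ion product equals Ksp.
Hg₂Cl₂(s) ⇌ Hg₂²⁺(aq) + 2 Cl⁻(aq)
Ksp = [Hg₂²⁺][Cl⁻]^2 = [Cl⁻]^2(4.18×10⁻²)
[Cl⁻]^2 = 3.18×10⁻¹⁸ / (4.18×10⁻²) = 7.61×10⁻¹⁷
[Cl⁻] = 8.72×10⁻⁹ mol/L

8.72×10⁻⁹ M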